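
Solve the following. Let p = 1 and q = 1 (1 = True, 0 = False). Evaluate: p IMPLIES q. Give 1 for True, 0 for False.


p = 1, q = 1
Operation: p IMPLIES q
Evaluate: 1 IMPLIES 1 = 1

1


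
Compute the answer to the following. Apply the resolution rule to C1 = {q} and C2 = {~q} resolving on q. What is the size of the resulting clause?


Remove q from C1 and ~q from C2.
C1 remainder: {}
C2 remainder: {}
Union (resolvent): {} (empty clause)
Resolvent has 0 literal(s).

0


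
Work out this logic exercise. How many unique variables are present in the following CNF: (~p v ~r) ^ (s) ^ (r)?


Identify each variable that appears in the formula.
Variables found: p, r, s
Count = 3

3


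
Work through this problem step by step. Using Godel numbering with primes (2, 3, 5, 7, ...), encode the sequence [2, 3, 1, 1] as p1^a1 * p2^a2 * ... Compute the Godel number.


Encode each element as an exponent of the corresponding prime:
  2^2 = 4
  3^3 = 27
  5^1 = 5
  7^1 = 7
Product = 4 * 27 * 5 * 7 = 3780

3780


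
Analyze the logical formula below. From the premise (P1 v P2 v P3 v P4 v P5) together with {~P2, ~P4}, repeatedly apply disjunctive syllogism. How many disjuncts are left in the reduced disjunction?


Original disjuncts (5): P1, P2, P3, P4, P5
Negated (eliminate): ~P2, ~P4
Remaining disjuncts: P1, P3, P5
Count = 5 - 2 = 3

3


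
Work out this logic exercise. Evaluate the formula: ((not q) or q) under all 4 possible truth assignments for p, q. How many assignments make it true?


Check all 4 assignments:
p=0, q=0: 1
p=0, q=1: 1
p=1, q=0: 1
p=1, q=1: 1
Count of True = 4

4


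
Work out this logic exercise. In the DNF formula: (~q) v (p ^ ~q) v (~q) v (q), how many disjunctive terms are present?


A DNF formula is a disjunction of terms (conjunctions).
Terms are separated by v.
Counting the disjuncts: 4 terms.

4


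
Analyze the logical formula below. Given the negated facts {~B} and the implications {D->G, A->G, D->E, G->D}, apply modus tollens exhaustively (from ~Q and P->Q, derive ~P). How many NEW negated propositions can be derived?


Initial negated facts: {~B}
Apply modus tollens to closure:
  (no implication fires)
Final negated: {~B}
New negations: {(none)}
Count = 0

0


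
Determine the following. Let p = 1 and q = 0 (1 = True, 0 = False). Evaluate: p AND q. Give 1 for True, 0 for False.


p = 1, q = 0
Operation: p AND q
Evaluate: 1 AND 0 = 0

0


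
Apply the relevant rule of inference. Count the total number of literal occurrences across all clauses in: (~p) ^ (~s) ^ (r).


Counting literals in each clause:
Clause 1: 1 literal(s)
Clause 2: 1 literal(s)
Clause 3: 1 literal(s)
Total = 3

3


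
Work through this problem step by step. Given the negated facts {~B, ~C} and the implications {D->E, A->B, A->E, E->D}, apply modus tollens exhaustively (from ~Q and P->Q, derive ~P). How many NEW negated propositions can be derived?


Initial negated facts: {~B, ~C}
Apply modus tollens to closure:
  ~B and A->B  =>  ~A
Final negated: {~A, ~B, ~C}
New negations: {~A}
Count = 1

1


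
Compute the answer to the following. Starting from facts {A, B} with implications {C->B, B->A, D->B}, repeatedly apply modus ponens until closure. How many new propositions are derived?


Initial facts: {A, B}
Apply modus ponens to closure:
  (no implication fires)
Final known: {A, B}
New propositions: {(none)}
Count = 0

0


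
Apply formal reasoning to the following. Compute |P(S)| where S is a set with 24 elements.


The power set of a set with n elements has 2^n elements.
|P(S)| = 2^24 = 16777216

16777216


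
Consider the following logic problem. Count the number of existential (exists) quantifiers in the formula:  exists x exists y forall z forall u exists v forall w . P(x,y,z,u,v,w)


Quantifier prefix: exists x exists y forall z forall u exists v forall w
Mark each quantifier type:
  E E U U E U
Universal count = 3, Existential count = 3
Asked for existential (exists) quantifiers: 3

3


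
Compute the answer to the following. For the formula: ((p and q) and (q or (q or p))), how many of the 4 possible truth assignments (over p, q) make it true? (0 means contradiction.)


Check all 4 assignments:
p=0, q=0: 0
p=0, q=1: 0
p=1, q=0: 0
p=1, q=1: 1
Count of True = 1

1


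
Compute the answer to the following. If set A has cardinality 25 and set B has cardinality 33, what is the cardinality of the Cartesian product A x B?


The Cartesian product A x B contains all ordered pairs (a, b).
|A x B| = |A| * |B| = 25 * 33 = 825

825


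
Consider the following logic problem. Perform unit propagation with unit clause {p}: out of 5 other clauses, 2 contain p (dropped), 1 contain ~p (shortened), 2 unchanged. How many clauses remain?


Satisfied (removed): 2
Shortened (remain): 1
Unchanged (remain): 2
Remaining = 1 + 2 = 3

3


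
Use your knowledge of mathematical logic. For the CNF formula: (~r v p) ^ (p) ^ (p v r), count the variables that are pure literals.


Check each variable for pure literal status:
p: pure positive
q: absent (not pure)
r: mixed (not pure)
Pure literal count = 1

1


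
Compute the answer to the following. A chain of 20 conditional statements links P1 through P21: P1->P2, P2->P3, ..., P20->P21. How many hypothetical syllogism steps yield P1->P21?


With 20 implications in a chain connecting 21 propositions:
P1->P2, P2->P3, ..., P20->P21
Steps needed = (number of implications) - 1 = 20 - 1 = 19

19


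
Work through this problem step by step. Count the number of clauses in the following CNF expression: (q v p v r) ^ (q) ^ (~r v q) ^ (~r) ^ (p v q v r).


A CNF formula is a conjunction of clauses.
Clauses are separated by ^.
Counting the conjuncts: 5 clauses.

5


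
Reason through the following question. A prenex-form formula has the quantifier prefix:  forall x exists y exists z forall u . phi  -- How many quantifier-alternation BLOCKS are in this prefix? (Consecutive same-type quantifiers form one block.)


Quantifier-type sequence: A E E A  (A=forall, E=exists)
Group into maximal same-type runs:
  Ax1 | Ex2 | Ax1
Number of blocks = 3

3


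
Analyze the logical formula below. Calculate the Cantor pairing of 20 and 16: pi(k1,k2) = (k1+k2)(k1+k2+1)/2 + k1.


k1 + k2 = 36
(k1+k2)(k1+k2+1)/2 = 36 * 37 / 2 = 666
pi = 666 + 20 = 686

686


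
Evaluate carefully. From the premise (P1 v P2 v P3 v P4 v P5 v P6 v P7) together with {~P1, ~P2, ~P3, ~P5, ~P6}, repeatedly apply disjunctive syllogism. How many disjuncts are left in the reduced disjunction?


Original disjuncts (7): P1, P2, P3, P4, P5, P6, P7
Negated (eliminate): ~P1, ~P2, ~P3, ~P5, ~P6
Remaining disjuncts: P4, P7
Count = 7 - 5 = 2

2


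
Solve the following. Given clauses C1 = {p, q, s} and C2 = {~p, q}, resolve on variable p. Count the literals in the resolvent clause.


Remove p from C1 and ~p from C2.
C1 remainder: {q, s}
C2 remainder: {q}
Union (resolvent): {q, s}
Resolvent has 2 literal(s).

2


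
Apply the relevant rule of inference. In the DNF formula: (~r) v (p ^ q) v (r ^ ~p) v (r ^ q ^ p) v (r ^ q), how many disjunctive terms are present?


A DNF formula is a disjunction of terms (conjunctions).
Terms are separated by v.
Counting the disjuncts: 5 terms.

5


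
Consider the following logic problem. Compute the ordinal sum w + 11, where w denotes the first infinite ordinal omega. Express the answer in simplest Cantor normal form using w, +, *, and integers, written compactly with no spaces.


Compute w + 11.
Ordinal + is associative but NOT commutative; for finite n>0, n + w = w but w + n stays w+n.
w + 11 is already in normal form (a successor ordinal beyond w).
Result = w+11

w+11


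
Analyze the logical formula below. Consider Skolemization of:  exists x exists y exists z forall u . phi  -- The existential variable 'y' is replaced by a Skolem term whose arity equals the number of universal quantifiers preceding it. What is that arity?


Quantifier prefix: exists x exists y exists z forall u
'y' is existentially quantified at position 2.
No universal quantifiers precede it.
Skolem function arity = 0 (a Skolem constant)

0


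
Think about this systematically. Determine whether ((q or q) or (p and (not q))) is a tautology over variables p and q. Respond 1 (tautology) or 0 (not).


Check all 4 assignments:
p=0, q=0: 0
p=0, q=1: 1
p=1, q=0: 1
p=1, q=1: 1
Satisfying count = 3/4.
Tautology iff count = 4: no.

0


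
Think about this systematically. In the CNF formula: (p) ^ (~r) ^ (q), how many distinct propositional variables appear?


Identify each variable that appears in the formula.
Variables found: p, q, r
Count = 3

3


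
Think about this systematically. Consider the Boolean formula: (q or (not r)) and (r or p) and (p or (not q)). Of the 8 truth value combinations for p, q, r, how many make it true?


Evaluate all 8 assignments for p, q, r:
p=0, q=0, r=0: 0
p=0, q=0, r=1: 0
p=0, q=1, r=0: 0
p=0, q=1, r=1: 0
p=1, q=0, r=0: 1
p=1, q=0, r=1: 0
p=1, q=1, r=0: 1
p=1, q=1, r=1: 1
Satisfying count = 3

3


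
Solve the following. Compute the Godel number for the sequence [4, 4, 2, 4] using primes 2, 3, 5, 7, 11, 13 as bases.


Encode each element as an exponent of the corresponding prime:
  2^4 = 16
  3^4 = 81
  5^2 = 25
  7^4 = 2401
Product = 16 * 81 * 25 * 2401 = 77792400

77792400


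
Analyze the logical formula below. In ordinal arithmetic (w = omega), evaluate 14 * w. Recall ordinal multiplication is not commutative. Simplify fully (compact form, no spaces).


Compute 14 * w.
Ordinal * is associative and left-distributive over +, but NOT commutative; for finite n>1, n*w = w but w*n stays w*n.
For finite n>0, n * w = sup{n*k : k<w} = w. So 14 * w = w.
Result = w

w


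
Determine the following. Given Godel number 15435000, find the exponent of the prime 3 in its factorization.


Factorize 15435000 by dividing by 3 repeatedly.
Division steps: 3 divides 15435000 exactly 2 time(s).
Exponent of 3 = 2

2


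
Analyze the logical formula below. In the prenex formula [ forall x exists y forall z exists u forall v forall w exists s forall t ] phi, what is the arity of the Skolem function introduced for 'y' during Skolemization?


Quantifier prefix: forall x exists y forall z exists u forall v forall w exists s forall t
'y' is existentially quantified at position 2.
Universal variables preceding it: x
Skolem function arity = 1

1


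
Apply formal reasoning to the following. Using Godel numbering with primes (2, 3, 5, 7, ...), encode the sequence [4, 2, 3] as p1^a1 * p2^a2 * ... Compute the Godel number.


Encode each element as an exponent of the corresponding prime:
  2^4 = 16
  3^2 = 9
  5^3 = 125
Product = 16 * 9 * 125 = 18000

18000


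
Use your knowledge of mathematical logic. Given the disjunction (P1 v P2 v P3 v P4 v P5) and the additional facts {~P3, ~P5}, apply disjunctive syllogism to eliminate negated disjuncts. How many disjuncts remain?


Original disjuncts (5): P1, P2, P3, P4, P5
Negated (eliminate): ~P3, ~P5
Remaining disjuncts: P1, P2, P4
Count = 5 - 2 = 3

3


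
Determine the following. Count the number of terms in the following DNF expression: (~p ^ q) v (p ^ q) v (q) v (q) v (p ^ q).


A DNF formula is a disjunction of terms (conjunctions).
Terms are separated by v.
Counting the disjuncts: 5 terms.

5


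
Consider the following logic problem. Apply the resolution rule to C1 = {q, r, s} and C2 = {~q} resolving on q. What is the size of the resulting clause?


Remove q from C1 and ~q from C2.
C1 remainder: {r, s}
C2 remainder: {}
Union (resolvent): {r, s}
Resolvent has 2 literal(s).

2


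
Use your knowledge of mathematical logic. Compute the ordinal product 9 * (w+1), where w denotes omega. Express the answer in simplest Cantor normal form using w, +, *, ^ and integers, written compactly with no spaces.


Compute 9 * (w+1).
Ordinal * is associative and left-distributive over +, but NOT commutative; for finite n>1, n*w = w but w*n stays w*n.
By left-distributivity: 9 * (w+1) = 9*w + 9*1 = w + 9 = w+9.
Result = w+9

w+9


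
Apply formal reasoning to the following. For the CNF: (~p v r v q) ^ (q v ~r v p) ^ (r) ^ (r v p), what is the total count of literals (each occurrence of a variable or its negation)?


Counting literals in each clause:
Clause 1: 3 literal(s)
Clause 2: 3 literal(s)
Clause 3: 1 literal(s)
Clause 4: 2 literal(s)
Total = 9

9


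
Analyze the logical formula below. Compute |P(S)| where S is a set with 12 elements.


The power set of a set with n elements has 2^n elements.
|P(S)| = 2^12 = 4096

4096


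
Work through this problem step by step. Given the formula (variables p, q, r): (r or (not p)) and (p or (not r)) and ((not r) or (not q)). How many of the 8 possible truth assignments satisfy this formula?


Evaluate all 8 assignments for p, q, r:
p=0, q=0, r=0: 1
p=0, q=0, r=1: 0
p=0, q=1, r=0: 1
p=0, q=1, r=1: 0
p=1, q=0, r=0: 0
p=1, q=0, r=1: 1
p=1, q=1, r=0: 0
p=1, q=1, r=1: 0
Satisfying count = 3

3


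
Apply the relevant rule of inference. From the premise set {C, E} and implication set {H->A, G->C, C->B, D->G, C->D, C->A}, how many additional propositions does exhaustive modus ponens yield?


Initial facts: {C, E}
Apply modus ponens to closure:
  C and C->B  =>  B
  C and C->D  =>  D
  C and C->A  =>  A
  D and D->G  =>  G
Final known: {A, B, C, D, E, G}
New propositions: {A, B, D, G}
Count = 4

4


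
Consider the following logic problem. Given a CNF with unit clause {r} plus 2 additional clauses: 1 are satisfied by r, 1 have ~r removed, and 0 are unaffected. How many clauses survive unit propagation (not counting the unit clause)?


Satisfied (removed): 1
Shortened (remain): 1
Unchanged (remain): 0
Remaining = 1 + 0 = 1

1


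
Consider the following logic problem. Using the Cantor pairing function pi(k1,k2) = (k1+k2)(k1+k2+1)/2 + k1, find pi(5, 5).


k1 + k2 = 10
(k1+k2)(k1+k2+1)/2 = 10 * 11 / 2 = 55
pi = 55 + 5 = 60

60


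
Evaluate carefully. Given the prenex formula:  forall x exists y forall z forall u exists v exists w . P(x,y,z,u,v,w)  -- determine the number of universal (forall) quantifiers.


Quantifier prefix: forall x exists y forall z forall u exists v exists w
Mark each quantifier type:
  U E U U E E
Universal count = 3, Existential count = 3
Asked for universal (forall) quantifiers: 3

3


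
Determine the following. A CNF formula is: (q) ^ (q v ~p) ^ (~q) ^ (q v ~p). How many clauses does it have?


A CNF formula is a conjunction of clauses.
Clauses are separated by ^.
Counting the conjuncts: 4 clauses.

4


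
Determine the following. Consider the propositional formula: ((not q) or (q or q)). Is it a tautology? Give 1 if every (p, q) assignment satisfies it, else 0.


Check all 4 assignments:
p=0, q=0: 1
p=0, q=1: 1
p=1, q=0: 1
p=1, q=1: 1
Satisfying count = 4/4.
Tautology iff count = 4: yes.

1


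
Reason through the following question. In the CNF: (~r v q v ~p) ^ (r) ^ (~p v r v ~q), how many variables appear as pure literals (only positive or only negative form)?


Check each variable for pure literal status:
p: pure negative
q: mixed (not pure)
r: mixed (not pure)
Pure literal count = 1

1


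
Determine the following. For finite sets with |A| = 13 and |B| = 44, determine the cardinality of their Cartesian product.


The Cartesian product A x B contains all ordered pairs (a, b).
|A x B| = |A| * |B| = 13 * 44 = 572

572


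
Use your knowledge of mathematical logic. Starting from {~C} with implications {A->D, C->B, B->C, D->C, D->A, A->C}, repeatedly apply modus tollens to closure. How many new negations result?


Initial negated facts: {~C}
Apply modus tollens to closure:
  ~C and B->C  =>  ~B
  ~C and D->C  =>  ~D
  ~C and A->C  =>  ~A
Final negated: {~A, ~B, ~C, ~D}
New negations: {~A, ~B, ~D}
Count = 3

3


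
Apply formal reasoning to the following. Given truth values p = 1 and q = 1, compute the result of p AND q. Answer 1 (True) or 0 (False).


p = 1, q = 1
Operation: p AND q
Evaluate: 1 AND 1 = 1

1


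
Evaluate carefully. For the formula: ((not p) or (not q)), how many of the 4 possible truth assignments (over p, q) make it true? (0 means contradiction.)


Check all 4 assignments:
p=0, q=0: 1
p=0, q=1: 1
p=1, q=0: 1
p=1, q=1: 0
Count of True = 3

3


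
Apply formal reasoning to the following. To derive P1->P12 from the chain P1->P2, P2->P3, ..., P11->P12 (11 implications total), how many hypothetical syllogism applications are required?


With 11 implications in a chain connecting 12 propositions:
P1->P2, P2->P3, ..., P11->P12
Steps needed = (number of implications) - 1 = 11 - 1 = 10

10


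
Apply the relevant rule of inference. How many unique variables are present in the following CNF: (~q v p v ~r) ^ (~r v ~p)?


Identify each variable that appears in the formula.
Variables found: p, q, r
Count = 3

3


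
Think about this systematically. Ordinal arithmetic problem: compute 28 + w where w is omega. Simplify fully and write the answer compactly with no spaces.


Compute 28 + w.
Ordinal + is associative but NOT commutative; for finite n>0, n + w = w but w + n stays w+n.
Any finite left addend is absorbed by w on the right: 28 + w = w.
Result = w

w


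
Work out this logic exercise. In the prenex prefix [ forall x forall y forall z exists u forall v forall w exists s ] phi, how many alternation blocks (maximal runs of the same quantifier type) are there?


Quantifier-type sequence: A A A E A A E  (A=forall, E=exists)
Group into maximal same-type runs:
  Ax3 | Ex1 | Ax2 | Ex1
Number of blocks = 4

4


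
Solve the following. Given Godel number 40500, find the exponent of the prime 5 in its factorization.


Factorize 40500 by dividing by 5 repeatedly.
Division steps: 5 divides 40500 exactly 3 time(s).
Exponent of 5 = 3

3


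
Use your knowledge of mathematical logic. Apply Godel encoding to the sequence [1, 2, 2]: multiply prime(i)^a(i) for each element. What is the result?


Encode each element as an exponent of the corresponding prime:
  2^1 = 2
  3^2 = 9
  5^2 = 25
Product = 2 * 9 * 25 = 450

450


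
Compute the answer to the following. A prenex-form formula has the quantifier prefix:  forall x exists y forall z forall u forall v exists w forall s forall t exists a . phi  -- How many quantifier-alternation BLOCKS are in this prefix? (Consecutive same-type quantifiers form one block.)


Quantifier-type sequence: A E A A A E A A E  (A=forall, E=exists)
Group into maximal same-type runs:
  Ax1 | Ex1 | Ax3 | Ex1 | Ax2 | Ex1
Number of blocks = 6

6


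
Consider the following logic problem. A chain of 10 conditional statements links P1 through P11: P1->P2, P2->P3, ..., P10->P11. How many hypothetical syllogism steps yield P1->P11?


With 10 implications in a chain connecting 11 propositions:
P1->P2, P2->P3, ..., P10->P11
Steps needed = (number of implications) - 1 = 10 - 1 = 9

9


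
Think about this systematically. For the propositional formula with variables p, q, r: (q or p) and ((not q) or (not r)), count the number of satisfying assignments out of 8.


Evaluate all 8 assignments for p, q, r:
p=0, q=0, r=0: 0
p=0, q=0, r=1: 0
p=0, q=1, r=0: 1
p=0, q=1, r=1: 0
p=1, q=0, r=0: 1
p=1, q=0, r=1: 1
p=1, q=1, r=0: 1
p=1, q=1, r=1: 0
Satisfying count = 4

4


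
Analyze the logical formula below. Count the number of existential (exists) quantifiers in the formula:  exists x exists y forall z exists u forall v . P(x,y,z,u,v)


Quantifier prefix: exists x exists y forall z exists u forall v
Mark each quantifier type:
  E E U E U
Universal count = 2, Existential count = 3
Asked for existential (exists) quantifiers: 3

3


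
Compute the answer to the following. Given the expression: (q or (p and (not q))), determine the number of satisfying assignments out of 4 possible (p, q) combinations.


Check all 4 assignments:
p=0, q=0: 0
p=0, q=1: 1
p=1, q=0: 1
p=1, q=1: 1
Count of True = 3

3


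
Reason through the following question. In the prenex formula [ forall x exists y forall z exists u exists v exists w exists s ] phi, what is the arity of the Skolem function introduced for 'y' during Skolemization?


Quantifier prefix: forall x exists y forall z exists u exists v exists w exists s
'y' is existentially quantified at position 2.
Universal variables preceding it: x
Skolem function arity = 1

1


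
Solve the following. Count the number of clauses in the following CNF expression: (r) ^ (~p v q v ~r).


A CNF formula is a conjunction of clauses.
Clauses are separated by ^.
Counting the conjuncts: 2 clauses.

2


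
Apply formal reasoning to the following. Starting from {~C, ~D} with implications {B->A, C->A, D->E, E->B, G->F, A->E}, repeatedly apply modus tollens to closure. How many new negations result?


Initial negated facts: {~C, ~D}
Apply modus tollens to closure:
  (no implication fires)
Final negated: {~C, ~D}
New negations: {(none)}
Count = 0

0


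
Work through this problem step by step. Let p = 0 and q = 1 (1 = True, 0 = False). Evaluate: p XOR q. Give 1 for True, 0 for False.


p = 0, q = 1
Operation: p XOR q
Evaluate: 0 XOR 1 = 1

1


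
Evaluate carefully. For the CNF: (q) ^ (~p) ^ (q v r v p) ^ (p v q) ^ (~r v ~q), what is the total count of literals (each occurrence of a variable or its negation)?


Counting literals in each clause:
Clause 1: 1 literal(s)
Clause 2: 1 literal(s)
Clause 3: 3 literal(s)
Clause 4: 2 literal(s)
Clause 5: 2 literal(s)
Total = 9

9


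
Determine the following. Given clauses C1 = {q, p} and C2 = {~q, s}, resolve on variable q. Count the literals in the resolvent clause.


Remove q from C1 and ~q from C2.
C1 remainder: {p}
C2 remainder: {s}
Union (resolvent): {p, s}
Resolvent has 2 literal(s).

2


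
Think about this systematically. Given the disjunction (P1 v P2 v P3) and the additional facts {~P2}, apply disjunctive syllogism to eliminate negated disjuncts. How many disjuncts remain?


Original disjuncts (3): P1, P2, P3
Negated (eliminate): ~P2
Remaining disjuncts: P1, P3
Count = 3 - 1 = 2

2


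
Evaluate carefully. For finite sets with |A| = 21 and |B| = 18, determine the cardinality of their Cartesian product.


The Cartesian product A x B contains all ordered pairs (a, b).
|A x B| = |A| * |B| = 21 * 18 = 378

378


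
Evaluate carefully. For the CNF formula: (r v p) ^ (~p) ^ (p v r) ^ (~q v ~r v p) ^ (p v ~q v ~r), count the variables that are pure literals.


Check each variable for pure literal status:
p: mixed (not pure)
q: pure negative
r: mixed (not pure)
Pure literal count = 1

1


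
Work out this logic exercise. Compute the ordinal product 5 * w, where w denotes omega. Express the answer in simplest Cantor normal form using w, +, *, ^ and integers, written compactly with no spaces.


Compute 5 * w.
Ordinal * is associative and left-distributive over +, but NOT commutative; for finite n>1, n*w = w but w*n stays w*n.
For finite n>0, n * w = sup{n*k : k<w} = w. So 5 * w = w.
Result = w

w


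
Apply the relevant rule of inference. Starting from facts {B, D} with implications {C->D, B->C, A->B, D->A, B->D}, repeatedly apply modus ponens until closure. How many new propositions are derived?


Initial facts: {B, D}
Apply modus ponens to closure:
  B and B->C  =>  C
  D and D->A  =>  A
Final known: {A, B, C, D}
New propositions: {A, C}
Count = 2

2


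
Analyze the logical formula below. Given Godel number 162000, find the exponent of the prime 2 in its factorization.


Factorize 162000 by dividing by 2 repeatedly.
Division steps: 2 divides 162000 exactly 4 time(s).
Exponent of 2 = 4

4


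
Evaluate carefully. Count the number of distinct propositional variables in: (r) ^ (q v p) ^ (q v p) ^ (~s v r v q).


Identify each variable that appears in the formula.
Variables found: p, q, r, s
Count = 4

4


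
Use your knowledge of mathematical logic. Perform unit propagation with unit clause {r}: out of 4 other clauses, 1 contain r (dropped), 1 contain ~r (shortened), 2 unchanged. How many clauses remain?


Satisfied (removed): 1
Shortened (remain): 1
Unchanged (remain): 2
Remaining = 1 + 2 = 3

3


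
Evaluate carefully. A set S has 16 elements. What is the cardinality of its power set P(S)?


The power set of a set with n elements has 2^n elements.
|P(S)| = 2^16 = 65536

65536


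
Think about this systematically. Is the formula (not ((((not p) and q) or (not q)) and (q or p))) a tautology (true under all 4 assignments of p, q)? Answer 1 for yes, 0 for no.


Check all 4 assignments:
p=0, q=0: 1
p=0, q=1: 0
p=1, q=0: 0
p=1, q=1: 1
Satisfying count = 2/4.
Tautology iff count = 4: no.

0


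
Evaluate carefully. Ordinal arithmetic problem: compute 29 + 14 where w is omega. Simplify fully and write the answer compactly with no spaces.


Compute 29 + 14.
Ordinal + is associative but NOT commutative; for finite n>0, n + w = w but w + n stays w+n.
Both operands finite; ordinal + agrees with natural +: 29 + 14 = 43.
Result = 43

43


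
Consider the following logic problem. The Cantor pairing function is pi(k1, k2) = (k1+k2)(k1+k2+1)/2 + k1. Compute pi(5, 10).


k1 + k2 = 15
(k1+k2)(k1+k2+1)/2 = 15 * 16 / 2 = 120
pi = 120 + 5 = 125

125


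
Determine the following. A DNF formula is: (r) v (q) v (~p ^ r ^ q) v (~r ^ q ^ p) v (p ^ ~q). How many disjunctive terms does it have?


A DNF formula is a disjunction of terms (conjunctions).
Terms are separated by v.
Counting the disjuncts: 5 terms.

5


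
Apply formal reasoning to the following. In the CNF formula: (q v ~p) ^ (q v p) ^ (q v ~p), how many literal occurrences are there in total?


Counting literals in each clause:
Clause 1: 2 literal(s)
Clause 2: 2 literal(s)
Clause 3: 2 literal(s)
Total = 6

6


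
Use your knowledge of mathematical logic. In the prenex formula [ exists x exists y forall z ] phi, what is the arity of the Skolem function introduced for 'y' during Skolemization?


Quantifier prefix: exists x exists y forall z
'y' is existentially quantified at position 2.
No universal quantifiers precede it.
Skolem function arity = 0 (a Skolem constant)

0


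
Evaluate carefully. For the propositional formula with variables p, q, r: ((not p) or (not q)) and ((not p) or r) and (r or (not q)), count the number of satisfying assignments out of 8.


Evaluate all 8 assignments for p, q, r:
p=0, q=0, r=0: 1
p=0, q=0, r=1: 1
p=0, q=1, r=0: 0
p=0, q=1, r=1: 1
p=1, q=0, r=0: 0
p=1, q=0, r=1: 1
p=1, q=1, r=0: 0
p=1, q=1, r=1: 0
Satisfying count = 4

4


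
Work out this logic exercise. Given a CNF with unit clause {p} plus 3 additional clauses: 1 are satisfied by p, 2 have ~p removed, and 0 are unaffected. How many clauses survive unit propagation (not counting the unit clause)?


Satisfied (removed): 1
Shortened (remain): 2
Unchanged (remain): 0
Remaining = 2 + 0 = 2

2


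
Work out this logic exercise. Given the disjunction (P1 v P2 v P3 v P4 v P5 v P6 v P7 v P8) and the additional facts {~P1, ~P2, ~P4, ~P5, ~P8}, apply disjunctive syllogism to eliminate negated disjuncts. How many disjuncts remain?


Original disjuncts (8): P1, P2, P3, P4, P5, P6, P7, P8
Negated (eliminate): ~P1, ~P2, ~P4, ~P5, ~P8
Remaining disjuncts: P3, P6, P7
Count = 8 - 5 = 3

3


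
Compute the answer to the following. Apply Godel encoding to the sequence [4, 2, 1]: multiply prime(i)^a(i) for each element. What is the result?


Encode each element as an exponent of the corresponding prime:
  2^4 = 16
  3^2 = 9
  5^1 = 5
Product = 16 * 9 * 5 = 720

720


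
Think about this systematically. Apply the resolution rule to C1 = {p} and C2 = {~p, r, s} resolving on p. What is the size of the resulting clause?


Remove p from C1 and ~p from C2.
C1 remainder: {}
C2 remainder: {r, s}
Union (resolvent): {r, s}
Resolvent has 2 literal(s).

2


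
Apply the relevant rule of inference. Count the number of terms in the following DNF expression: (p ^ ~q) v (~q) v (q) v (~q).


A DNF formula is a disjunction of terms (conjunctions).
Terms are separated by v.
Counting the disjuncts: 4 terms.

4


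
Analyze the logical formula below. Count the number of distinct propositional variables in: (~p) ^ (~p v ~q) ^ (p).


Identify each variable that appears in the formula.
Variables found: p, q
Count = 2

2


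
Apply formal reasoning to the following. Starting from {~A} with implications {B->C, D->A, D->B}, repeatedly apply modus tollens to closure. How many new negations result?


Initial negated facts: {~A}
Apply modus tollens to closure:
  ~A and D->A  =>  ~D
Final negated: {~A, ~D}
New negations: {~D}
Count = 1

1


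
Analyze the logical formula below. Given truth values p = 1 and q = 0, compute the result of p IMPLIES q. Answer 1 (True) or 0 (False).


p = 1, q = 0
Operation: p IMPLIES q
Evaluate: 1 IMPLIES 0 = 0

0


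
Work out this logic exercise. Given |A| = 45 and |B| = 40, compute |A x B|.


The Cartesian product A x B contains all ordered pairs (a, b).
|A x B| = |A| * |B| = 45 * 40 = 1800

1800


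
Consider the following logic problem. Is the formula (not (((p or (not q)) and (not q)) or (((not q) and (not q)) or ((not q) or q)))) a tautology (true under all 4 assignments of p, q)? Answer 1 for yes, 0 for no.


Check all 4 assignments:
p=0, q=0: 0
p=0, q=1: 0
p=1, q=0: 0
p=1, q=1: 0
Satisfying count = 0/4.
Tautology iff count = 4: no.

0


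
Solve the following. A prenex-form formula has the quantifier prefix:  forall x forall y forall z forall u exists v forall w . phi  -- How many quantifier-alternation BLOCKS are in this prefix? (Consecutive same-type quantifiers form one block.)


Quantifier-type sequence: A A A A E A  (A=forall, E=exists)
Group into maximal same-type runs:
  Ax4 | Ex1 | Ax1
Number of blocks = 3

3


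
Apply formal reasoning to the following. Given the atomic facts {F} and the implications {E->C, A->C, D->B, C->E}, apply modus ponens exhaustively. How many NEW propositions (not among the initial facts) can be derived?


Initial facts: {F}
Apply modus ponens to closure:
  (no implication fires)
Final known: {F}
New propositions: {(none)}
Count = 0

0


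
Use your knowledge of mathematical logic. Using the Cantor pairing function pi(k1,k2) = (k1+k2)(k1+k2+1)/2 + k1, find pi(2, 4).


k1 + k2 = 6
(k1+k2)(k1+k2+1)/2 = 6 * 7 / 2 = 21
pi = 21 + 2 = 23

23


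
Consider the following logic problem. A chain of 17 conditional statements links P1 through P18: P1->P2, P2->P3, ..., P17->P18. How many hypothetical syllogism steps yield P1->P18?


With 17 implications in a chain connecting 18 propositions:
P1->P2, P2->P3, ..., P17->P18
Steps needed = (number of implications) - 1 = 17 - 1 = 16

16


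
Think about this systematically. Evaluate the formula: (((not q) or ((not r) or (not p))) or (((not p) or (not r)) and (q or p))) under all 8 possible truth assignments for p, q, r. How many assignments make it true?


Check all 8 assignments:
p=0, q=0, r=0: 1
p=0, q=0, r=1: 1
p=0, q=1, r=0: 1
p=0, q=1, r=1: 1
p=1, q=0, r=0: 1
p=1, q=0, r=1: 1
p=1, q=1, r=0: 1
p=1, q=1, r=1: 0
Count of True = 7

7


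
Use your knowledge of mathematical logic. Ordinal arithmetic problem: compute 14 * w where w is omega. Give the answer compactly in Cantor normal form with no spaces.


Compute 14 * w.
Ordinal * is associative and left-distributive over +, but NOT commutative; for finite n>1, n*w = w but w*n stays w*n.
For finite n>0, n * w = sup{n*k : k<w} = w. So 14 * w = w.
Result = w

w


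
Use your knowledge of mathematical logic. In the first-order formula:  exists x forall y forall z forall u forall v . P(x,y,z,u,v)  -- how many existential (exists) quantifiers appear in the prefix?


Quantifier prefix: exists x forall y forall z forall u forall v
Mark each quantifier type:
  E U U U U
Universal count = 4, Existential count = 1
Asked for existential (exists) quantifiers: 1

1


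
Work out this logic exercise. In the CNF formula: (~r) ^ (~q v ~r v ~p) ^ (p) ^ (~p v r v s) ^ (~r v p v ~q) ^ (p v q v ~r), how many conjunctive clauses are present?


A CNF formula is a conjunction of clauses.
Clauses are separated by ^.
Counting the conjuncts: 6 clauses.

6


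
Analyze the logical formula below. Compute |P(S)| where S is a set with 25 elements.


The power set of a set with n elements has 2^n elements.
|P(S)| = 2^25 = 33554432

33554432


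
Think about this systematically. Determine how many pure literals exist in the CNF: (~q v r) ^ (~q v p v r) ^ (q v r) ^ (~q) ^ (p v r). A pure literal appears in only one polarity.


Check each variable for pure literal status:
p: pure positive
q: mixed (not pure)
r: pure positive
Pure literal count = 2

2


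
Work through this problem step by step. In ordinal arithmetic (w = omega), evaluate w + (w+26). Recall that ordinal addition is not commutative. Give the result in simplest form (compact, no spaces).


Compute w + (w+26).
Ordinal + is associative but NOT commutative; for finite n>0, n + w = w but w + n stays w+n.
w + (w+26) = (w+w) + 26 = w*2+26.
Result = w*2+26

w*2+26


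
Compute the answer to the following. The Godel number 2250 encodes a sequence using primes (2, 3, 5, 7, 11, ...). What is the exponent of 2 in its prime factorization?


Factorize 2250 by dividing by 2 repeatedly.
Division steps: 2 divides 2250 exactly 1 time(s).
Exponent of 2 = 1

1


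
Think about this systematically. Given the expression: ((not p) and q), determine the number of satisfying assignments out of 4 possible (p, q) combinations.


Check all 4 assignments:
p=0, q=0: 0
p=0, q=1: 1
p=1, q=0: 0
p=1, q=1: 0
Count of True = 1

1


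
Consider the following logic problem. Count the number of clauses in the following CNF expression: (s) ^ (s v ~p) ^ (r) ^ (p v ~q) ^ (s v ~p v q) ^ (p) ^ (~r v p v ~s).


A CNF formula is a conjunction of clauses.
Clauses are separated by ^.
Counting the conjuncts: 7 clauses.

7


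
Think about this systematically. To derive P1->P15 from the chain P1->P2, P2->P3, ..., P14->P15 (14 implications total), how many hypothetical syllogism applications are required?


With 14 implications in a chain connecting 15 propositions:
P1->P2, P2->P3, ..., P14->P15
Steps needed = (number of implications) - 1 = 14 - 1 = 13

13


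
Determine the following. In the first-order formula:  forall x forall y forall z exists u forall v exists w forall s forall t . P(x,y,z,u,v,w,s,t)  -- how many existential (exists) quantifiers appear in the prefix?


Quantifier prefix: forall x forall y forall z exists u forall v exists w forall s forall t
Mark each quantifier type:
  U U U E U E U U
Universal count = 6, Existential count = 2
Asked for existential (exists) quantifiers: 2

2


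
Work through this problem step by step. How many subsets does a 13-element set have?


The power set of a set with n elements has 2^n elements.
|P(S)| = 2^13 = 8192

8192


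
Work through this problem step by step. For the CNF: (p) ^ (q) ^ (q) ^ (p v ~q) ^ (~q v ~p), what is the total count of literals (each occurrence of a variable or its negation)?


Counting literals in each clause:
Clause 1: 1 literal(s)
Clause 2: 1 literal(s)
Clause 3: 1 literal(s)
Clause 4: 2 literal(s)
Clause 5: 2 literal(s)
Total = 7

7


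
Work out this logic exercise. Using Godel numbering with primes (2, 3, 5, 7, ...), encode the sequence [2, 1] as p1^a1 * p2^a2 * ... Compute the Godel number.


Encode each element as an exponent of the corresponding prime:
  2^2 = 4
  3^1 = 3
Product = 4 * 3 = 12

12


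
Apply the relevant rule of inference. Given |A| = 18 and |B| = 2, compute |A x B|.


The Cartesian product A x B contains all ordered pairs (a, b).
|A x B| = |A| * |B| = 18 * 2 = 36

36


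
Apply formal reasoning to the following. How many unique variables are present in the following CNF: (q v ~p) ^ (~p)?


Identify each variable that appears in the formula.
Variables found: p, q
Count = 2

2


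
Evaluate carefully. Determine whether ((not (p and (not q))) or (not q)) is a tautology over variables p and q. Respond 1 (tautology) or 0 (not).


Check all 4 assignments:
p=0, q=0: 1
p=0, q=1: 1
p=1, q=0: 1
p=1, q=1: 1
Satisfying count = 4/4.
Tautology iff count = 4: yes.

1


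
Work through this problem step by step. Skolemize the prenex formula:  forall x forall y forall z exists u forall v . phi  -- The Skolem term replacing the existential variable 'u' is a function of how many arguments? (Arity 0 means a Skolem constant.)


Quantifier prefix: forall x forall y forall z exists u forall v
'u' is existentially quantified at position 4.
Universal variables preceding it: x, y, z
Skolem function arity = 3

3


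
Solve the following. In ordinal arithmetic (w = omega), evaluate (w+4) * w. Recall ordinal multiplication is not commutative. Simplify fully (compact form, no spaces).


Compute (w+4) * w.
Ordinal * is associative and left-distributive over +, but NOT commutative; for finite n>1, n*w = w but w*n stays w*n.
(w+4) * w = sup{(w+4)*k : k<w} = sup{w*k+4} = w^2 (the +4 tail is absorbed in the limit).
Result = w^2

w^2


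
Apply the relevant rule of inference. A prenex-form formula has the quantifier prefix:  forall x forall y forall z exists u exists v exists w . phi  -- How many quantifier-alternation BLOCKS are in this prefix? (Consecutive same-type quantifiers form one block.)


Quantifier-type sequence: A A A E E E  (A=forall, E=exists)
Group into maximal same-type runs:
  Ax3 | Ex3
Number of blocks = 2

2


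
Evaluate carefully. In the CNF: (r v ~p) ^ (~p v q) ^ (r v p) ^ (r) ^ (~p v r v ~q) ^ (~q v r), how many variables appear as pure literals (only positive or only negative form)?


Check each variable for pure literal status:
p: mixed (not pure)
q: mixed (not pure)
r: pure positive
Pure literal count = 1

1


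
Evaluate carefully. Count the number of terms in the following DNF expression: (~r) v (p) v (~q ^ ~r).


A DNF formula is a disjunction of terms (conjunctions).
Terms are separated by v.
Counting the disjuncts: 3 terms.

3


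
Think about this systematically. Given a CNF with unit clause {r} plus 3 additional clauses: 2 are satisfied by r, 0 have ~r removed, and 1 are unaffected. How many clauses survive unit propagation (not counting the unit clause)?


Satisfied (removed): 2
Shortened (remain): 0
Unchanged (remain): 1
Remaining = 0 + 1 = 1

1


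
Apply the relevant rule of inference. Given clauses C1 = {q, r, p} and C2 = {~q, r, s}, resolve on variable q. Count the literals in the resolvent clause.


Remove q from C1 and ~q from C2.
C1 remainder: {r, p}
C2 remainder: {r, s}
Union (resolvent): {p, r, s}
Resolvent has 3 literal(s).

3


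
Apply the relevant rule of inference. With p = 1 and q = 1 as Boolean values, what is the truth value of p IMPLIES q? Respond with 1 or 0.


p = 1, q = 1
Operation: p IMPLIES q
Evaluate: 1 IMPLIES 1 = 1

1


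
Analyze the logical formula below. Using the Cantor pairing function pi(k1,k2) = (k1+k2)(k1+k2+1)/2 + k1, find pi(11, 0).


k1 + k2 = 11
(k1+k2)(k1+k2+1)/2 = 11 * 12 / 2 = 66
pi = 66 + 11 = 77

77


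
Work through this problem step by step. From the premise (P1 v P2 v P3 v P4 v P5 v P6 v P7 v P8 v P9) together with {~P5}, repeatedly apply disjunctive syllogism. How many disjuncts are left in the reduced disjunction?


Original disjuncts (9): P1, P2, P3, P4, P5, P6, P7, P8, P9
Negated (eliminate): ~P5
Remaining disjuncts: P1, P2, P3, P4, P6, P7, P8, P9
Count = 9 - 1 = 8

8


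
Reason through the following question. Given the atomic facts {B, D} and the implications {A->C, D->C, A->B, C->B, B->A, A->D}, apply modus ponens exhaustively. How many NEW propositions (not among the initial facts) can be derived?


Initial facts: {B, D}
Apply modus ponens to closure:
  D and D->C  =>  C
  B and B->A  =>  A
Final known: {A, B, C, D}
New propositions: {A, C}
Count = 2

2
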